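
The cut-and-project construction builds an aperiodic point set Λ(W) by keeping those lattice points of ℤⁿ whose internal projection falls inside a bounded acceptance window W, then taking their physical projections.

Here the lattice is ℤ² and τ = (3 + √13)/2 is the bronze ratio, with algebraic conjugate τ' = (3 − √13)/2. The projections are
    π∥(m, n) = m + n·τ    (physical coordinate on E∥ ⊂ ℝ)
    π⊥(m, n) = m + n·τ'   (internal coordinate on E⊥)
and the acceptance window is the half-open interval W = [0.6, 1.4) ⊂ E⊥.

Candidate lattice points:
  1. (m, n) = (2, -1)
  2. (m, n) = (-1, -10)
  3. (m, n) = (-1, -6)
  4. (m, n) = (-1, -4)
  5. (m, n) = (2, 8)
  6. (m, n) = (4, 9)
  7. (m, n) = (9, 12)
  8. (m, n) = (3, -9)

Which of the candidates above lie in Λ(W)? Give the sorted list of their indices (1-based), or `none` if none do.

3, 6

τ' = (3−√13)/2 ≈ -0.302776.
[1] lift (2,-1): star map gives 2.302776; window check 0.6 ≤ 2.302776 < 1.4 is false → out
[2] lift (-1,-10): star map gives 2.027756; window check 0.6 ≤ 2.027756 < 1.4 is false → out
[3] lift (-1,-6): star map gives 0.816654; window check 0.6 ≤ 0.816654 < 1.4 is true → IN Λ
[4] lift (-1,-4): star map gives 0.211103; window check 0.6 ≤ 0.211103 < 1.4 is false → out
[5] lift (2,8): star map gives -0.422205; window check 0.6 ≤ -0.422205 < 1.4 is false → out
[6] lift (4,9): star map gives 1.275019; window check 0.6 ≤ 1.275019 < 1.4 is true → IN Λ
[7] lift (9,12): star map gives 5.366692; window check 0.6 ≤ 5.366692 < 1.4 is false → out
[8] lift (3,-9): star map gives 5.724981; window check 0.6 ≤ 5.724981 < 1.4 is false → out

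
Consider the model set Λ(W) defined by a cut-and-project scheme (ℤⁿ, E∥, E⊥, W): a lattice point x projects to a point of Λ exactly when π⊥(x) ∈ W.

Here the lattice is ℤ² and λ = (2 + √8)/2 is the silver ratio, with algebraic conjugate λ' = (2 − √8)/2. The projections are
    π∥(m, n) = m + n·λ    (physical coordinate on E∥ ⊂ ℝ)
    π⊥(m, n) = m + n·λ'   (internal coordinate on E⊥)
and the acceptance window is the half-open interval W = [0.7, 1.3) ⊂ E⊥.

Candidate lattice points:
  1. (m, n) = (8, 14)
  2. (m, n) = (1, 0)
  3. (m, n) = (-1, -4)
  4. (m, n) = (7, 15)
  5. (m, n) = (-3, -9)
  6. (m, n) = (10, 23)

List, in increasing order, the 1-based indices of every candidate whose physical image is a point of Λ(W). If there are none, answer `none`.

2, 4, 5

Numerically λ ≈ 2.41421 and λ' = −1/λ ≈ -0.41421.
[1] lift (8,14): star map gives 2.20101; window check 0.7 ≤ 2.20101 < 1.3 is false → out
[2] lift (1,0): star map gives 1.00000; window check 0.7 ≤ 1.00000 < 1.3 is true → IN Λ
[3] lift (-1,-4): star map gives 0.65685; window check 0.7 ≤ 0.65685 < 1.3 is false → out
[4] lift (7,15): star map gives 0.78680; window check 0.7 ≤ 0.78680 < 1.3 is true → IN Λ
[5] lift (-3,-9): star map gives 0.72792; window check 0.7 ≤ 0.72792 < 1.3 is true → IN Λ
[6] lift (10,23): star map gives 0.47309; window check 0.7 ≤ 0.47309 < 1.3 is false → out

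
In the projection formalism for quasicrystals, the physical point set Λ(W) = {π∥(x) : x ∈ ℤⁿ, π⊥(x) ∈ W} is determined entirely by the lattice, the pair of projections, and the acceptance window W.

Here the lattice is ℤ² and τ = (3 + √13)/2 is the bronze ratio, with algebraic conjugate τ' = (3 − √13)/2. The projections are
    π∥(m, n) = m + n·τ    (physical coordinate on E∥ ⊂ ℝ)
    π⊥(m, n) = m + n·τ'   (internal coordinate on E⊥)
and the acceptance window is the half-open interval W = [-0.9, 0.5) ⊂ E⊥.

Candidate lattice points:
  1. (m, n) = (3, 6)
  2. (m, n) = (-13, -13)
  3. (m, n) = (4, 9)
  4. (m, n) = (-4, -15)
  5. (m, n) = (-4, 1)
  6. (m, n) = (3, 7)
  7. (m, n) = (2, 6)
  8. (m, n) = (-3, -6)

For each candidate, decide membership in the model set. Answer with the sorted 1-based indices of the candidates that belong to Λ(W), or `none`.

Compute τ' = (3−√13)/2 = -0.302776, so π⊥(m,n) = m -0.302776·n.
candidate 1: (m,n)=(3,6) → π∥ = 3+6·τ ≈ 22.816654, π⊥ = 3+6·τ' ≈ 1.183346 ∉ [-0.9, 0.5) ⇒ out
candidate 2: (m,n)=(-13,-13) → π∥ = -13-13·τ ≈ -55.936083, π⊥ = -13-13·τ' ≈ -9.063917 ∉ [-0.9, 0.5) ⇒ out
candidate 3: (m,n)=(4,9) → π∥ = 4+9·τ ≈ 33.724981, π⊥ = 4+9·τ' ≈ 1.275019 ∉ [-0.9, 0.5) ⇒ out
candidate 4: (m,n)=(-4,-15) → π∥ = -4-15·τ ≈ -53.541635, π⊥ = -4-15·τ' ≈ 0.541635 ∉ [-0.9, 0.5) ⇒ out
candidate 5: (m,n)=(-4,1) → π∥ = -4+1·τ ≈ -0.697224, π⊥ = -4+1·τ' ≈ -4.302776 ∉ [-0.9, 0.5) ⇒ out
candidate 6: (m,n)=(3,7) → π∥ = 3+7·τ ≈ 26.119429, π⊥ = 3+7·τ' ≈ 0.880571 ∉ [-0.9, 0.5) ⇒ out
candidate 7: (m,n)=(2,6) → π∥ = 2+6·τ ≈ 21.816654, π⊥ = 2+6·τ' ≈ 0.183346 ∈ [-0.9, 0.5) ⇒ IN Λ
candidate 8: (m,n)=(-3,-6) → π∥ = -3-6·τ ≈ -22.816654, π⊥ = -3-6·τ' ≈ -1.183346 ∉ [-0.9, 0.5) ⇒ out

7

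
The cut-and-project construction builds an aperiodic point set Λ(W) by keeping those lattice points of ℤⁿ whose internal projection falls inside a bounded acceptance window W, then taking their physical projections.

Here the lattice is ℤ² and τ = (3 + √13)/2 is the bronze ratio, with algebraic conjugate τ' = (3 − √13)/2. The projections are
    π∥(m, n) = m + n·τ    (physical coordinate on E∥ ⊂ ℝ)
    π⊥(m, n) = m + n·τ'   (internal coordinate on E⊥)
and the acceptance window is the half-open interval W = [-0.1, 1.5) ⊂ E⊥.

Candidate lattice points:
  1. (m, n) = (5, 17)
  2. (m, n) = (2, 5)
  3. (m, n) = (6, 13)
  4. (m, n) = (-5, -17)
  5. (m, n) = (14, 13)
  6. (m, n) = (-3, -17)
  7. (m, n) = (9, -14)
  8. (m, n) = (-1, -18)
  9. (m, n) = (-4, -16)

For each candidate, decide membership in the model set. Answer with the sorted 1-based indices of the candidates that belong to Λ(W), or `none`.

τ' = (3−√13)/2 ≈ -0.30278.
candidate 1: (m,n)=(5,17) → π∥ = 5+17·τ ≈ 61.14719, π⊥ = 5+17·τ' ≈ -0.14719 ∉ [-0.1, 1.5) ⇒ out
candidate 2: (m,n)=(2,5) → π∥ = 2+5·τ ≈ 18.51388, π⊥ = 2+5·τ' ≈ 0.48612 ∈ [-0.1, 1.5) ⇒ IN Λ
candidate 3: (m,n)=(6,13) → π∥ = 6+13·τ ≈ 48.93608, π⊥ = 6+13·τ' ≈ 2.06392 ∉ [-0.1, 1.5) ⇒ out
candidate 4: (m,n)=(-5,-17) → π∥ = -5-17·τ ≈ -61.14719, π⊥ = -5-17·τ' ≈ 0.14719 ∈ [-0.1, 1.5) ⇒ IN Λ
candidate 5: (m,n)=(14,13) → π∥ = 14+13·τ ≈ 56.93608, π⊥ = 14+13·τ' ≈ 10.06392 ∉ [-0.1, 1.5) ⇒ out
candidate 6: (m,n)=(-3,-17) → π∥ = -3-17·τ ≈ -59.14719, π⊥ = -3-17·τ' ≈ 2.14719 ∉ [-0.1, 1.5) ⇒ out
candidate 7: (m,n)=(9,-14) → π∥ = 9-14·τ ≈ -37.23886, π⊥ = 9-14·τ' ≈ 13.23886 ∉ [-0.1, 1.5) ⇒ out
candidate 8: (m,n)=(-1,-18) → π∥ = -1-18·τ ≈ -60.44996, π⊥ = -1-18·τ' ≈ 4.44996 ∉ [-0.1, 1.5) ⇒ out
candidate 9: (m,n)=(-4,-16) → π∥ = -4-16·τ ≈ -56.84441, π⊥ = -4-16·τ' ≈ 0.84441 ∈ [-0.1, 1.5) ⇒ IN Λ

2, 4, 9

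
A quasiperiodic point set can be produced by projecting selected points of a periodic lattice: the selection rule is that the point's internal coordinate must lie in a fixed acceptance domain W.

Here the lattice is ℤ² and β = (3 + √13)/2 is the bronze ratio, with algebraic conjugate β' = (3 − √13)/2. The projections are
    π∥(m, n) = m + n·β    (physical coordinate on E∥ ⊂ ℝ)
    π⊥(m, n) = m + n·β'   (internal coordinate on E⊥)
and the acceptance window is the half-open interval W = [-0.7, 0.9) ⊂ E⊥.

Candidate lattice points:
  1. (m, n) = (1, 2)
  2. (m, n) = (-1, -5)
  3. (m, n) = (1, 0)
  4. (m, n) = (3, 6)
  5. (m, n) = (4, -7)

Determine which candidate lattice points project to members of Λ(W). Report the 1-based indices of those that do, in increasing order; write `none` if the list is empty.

β' = (3−√13)/2 ≈ -0.302776.
#1 (1,2): internal coord 1 + (2)·β' = +0.394449; +0.394449 ∈ [-0.7, 0.9) → IN Λ
#2 (-1,-5): internal coord -1 + (-5)·β' = +0.513878; +0.513878 ∈ [-0.7, 0.9) → IN Λ
#3 (1,0): internal coord 1 + (0)·β' = +1.000000; +1.000000 ∉ [-0.7, 0.9) → out
#4 (3,6): internal coord 3 + (6)·β' = +1.183346; +1.183346 ∉ [-0.7, 0.9) → out
#5 (4,-7): internal coord 4 + (-7)·β' = +6.119429; +6.119429 ∉ [-0.7, 0.9) → out

1, 2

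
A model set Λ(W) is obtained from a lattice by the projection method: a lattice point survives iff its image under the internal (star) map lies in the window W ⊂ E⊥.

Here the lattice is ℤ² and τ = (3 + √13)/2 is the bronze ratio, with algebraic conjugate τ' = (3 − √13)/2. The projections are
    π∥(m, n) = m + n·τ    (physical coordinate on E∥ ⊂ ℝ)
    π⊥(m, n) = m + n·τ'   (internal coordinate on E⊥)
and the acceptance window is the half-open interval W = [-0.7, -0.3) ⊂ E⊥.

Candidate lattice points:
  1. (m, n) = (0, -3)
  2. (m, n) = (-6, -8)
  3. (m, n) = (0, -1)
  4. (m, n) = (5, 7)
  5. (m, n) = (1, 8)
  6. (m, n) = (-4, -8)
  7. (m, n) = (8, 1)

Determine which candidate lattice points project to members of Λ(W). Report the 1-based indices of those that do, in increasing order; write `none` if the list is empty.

τ' = (3−√13)/2 ≈ -0.30278.
candidate 1: (m,n)=(0,-3) → π∥ = 0-3·τ ≈ -9.90833, π⊥ = 0-3·τ' ≈ 0.90833 ∉ [-0.7, -0.3) ⇒ out
candidate 2: (m,n)=(-6,-8) → π∥ = -6-8·τ ≈ -32.42221, π⊥ = -6-8·τ' ≈ -3.57779 ∉ [-0.7, -0.3) ⇒ out
candidate 3: (m,n)=(0,-1) → π∥ = 0-1·τ ≈ -3.30278, π⊥ = 0-1·τ' ≈ 0.30278 ∉ [-0.7, -0.3) ⇒ out
candidate 4: (m,n)=(5,7) → π∥ = 5+7·τ ≈ 28.11943, π⊥ = 5+7·τ' ≈ 2.88057 ∉ [-0.7, -0.3) ⇒ out
candidate 5: (m,n)=(1,8) → π∥ = 1+8·τ ≈ 27.42221, π⊥ = 1+8·τ' ≈ -1.42221 ∉ [-0.7, -0.3) ⇒ out
candidate 6: (m,n)=(-4,-8) → π∥ = -4-8·τ ≈ -30.42221, π⊥ = -4-8·τ' ≈ -1.57779 ∉ [-0.7, -0.3) ⇒ out
candidate 7: (m,n)=(8,1) → π∥ = 8+1·τ ≈ 11.30278, π⊥ = 8+1·τ' ≈ 7.69722 ∉ [-0.7, -0.3) ⇒ out

none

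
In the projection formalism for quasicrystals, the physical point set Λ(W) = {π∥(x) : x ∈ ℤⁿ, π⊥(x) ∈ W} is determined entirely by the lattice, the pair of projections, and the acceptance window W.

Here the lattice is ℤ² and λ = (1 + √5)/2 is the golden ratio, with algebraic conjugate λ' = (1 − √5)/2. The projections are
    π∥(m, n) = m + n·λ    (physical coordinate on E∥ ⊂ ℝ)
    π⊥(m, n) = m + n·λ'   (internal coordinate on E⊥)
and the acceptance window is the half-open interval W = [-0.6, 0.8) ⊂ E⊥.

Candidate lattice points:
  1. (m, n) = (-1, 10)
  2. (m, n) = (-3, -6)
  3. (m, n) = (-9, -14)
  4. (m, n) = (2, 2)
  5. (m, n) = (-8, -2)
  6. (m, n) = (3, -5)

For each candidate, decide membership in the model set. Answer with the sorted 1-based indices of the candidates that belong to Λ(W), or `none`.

2, 3, 4

Numerically λ ≈ 1.618034 and λ' = −1/λ ≈ -0.618034.
[1] lift (-1,10): star map gives -7.180340; window check -0.6 ≤ -7.180340 < 0.8 is false → out
[2] lift (-3,-6): star map gives 0.708204; window check -0.6 ≤ 0.708204 < 0.8 is true → IN Λ
[3] lift (-9,-14): star map gives -0.347524; window check -0.6 ≤ -0.347524 < 0.8 is true → IN Λ
[4] lift (2,2): star map gives 0.763932; window check -0.6 ≤ 0.763932 < 0.8 is true → IN Λ
[5] lift (-8,-2): star map gives -6.763932; window check -0.6 ≤ -6.763932 < 0.8 is false → out
[6] lift (3,-5): star map gives 6.090170; window check -0.6 ≤ 6.090170 < 0.8 is false → out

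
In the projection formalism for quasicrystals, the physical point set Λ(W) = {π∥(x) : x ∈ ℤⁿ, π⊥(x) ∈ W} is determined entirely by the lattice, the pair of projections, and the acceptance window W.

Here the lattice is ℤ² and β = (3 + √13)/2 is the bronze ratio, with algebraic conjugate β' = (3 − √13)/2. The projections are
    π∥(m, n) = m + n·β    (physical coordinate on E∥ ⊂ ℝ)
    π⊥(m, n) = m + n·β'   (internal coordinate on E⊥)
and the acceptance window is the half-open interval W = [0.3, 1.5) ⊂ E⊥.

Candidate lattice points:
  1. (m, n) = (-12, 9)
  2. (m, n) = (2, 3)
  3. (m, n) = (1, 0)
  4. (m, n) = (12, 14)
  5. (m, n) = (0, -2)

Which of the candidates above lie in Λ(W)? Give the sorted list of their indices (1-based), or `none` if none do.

Compute β' = (3−√13)/2 = -0.302776, so π⊥(m,n) = m -0.302776·n.
candidate 1: (m,n)=(-12,9) → π∥ = -12+9·β ≈ 17.724981, π⊥ = -12+9·β' ≈ -14.724981 ∉ [0.3, 1.5) ⇒ out
candidate 2: (m,n)=(2,3) → π∥ = 2+3·β ≈ 11.908327, π⊥ = 2+3·β' ≈ 1.091673 ∈ [0.3, 1.5) ⇒ IN Λ
candidate 3: (m,n)=(1,0) → π∥ = 1+0·β ≈ 1.000000, π⊥ = 1+0·β' ≈ 1.000000 ∈ [0.3, 1.5) ⇒ IN Λ
candidate 4: (m,n)=(12,14) → π∥ = 12+14·β ≈ 58.238859, π⊥ = 12+14·β' ≈ 7.761141 ∉ [0.3, 1.5) ⇒ out
candidate 5: (m,n)=(0,-2) → π∥ = 0-2·β ≈ -6.605551, π⊥ = 0-2·β' ≈ 0.605551 ∈ [0.3, 1.5) ⇒ IN Λ

2, 3, 5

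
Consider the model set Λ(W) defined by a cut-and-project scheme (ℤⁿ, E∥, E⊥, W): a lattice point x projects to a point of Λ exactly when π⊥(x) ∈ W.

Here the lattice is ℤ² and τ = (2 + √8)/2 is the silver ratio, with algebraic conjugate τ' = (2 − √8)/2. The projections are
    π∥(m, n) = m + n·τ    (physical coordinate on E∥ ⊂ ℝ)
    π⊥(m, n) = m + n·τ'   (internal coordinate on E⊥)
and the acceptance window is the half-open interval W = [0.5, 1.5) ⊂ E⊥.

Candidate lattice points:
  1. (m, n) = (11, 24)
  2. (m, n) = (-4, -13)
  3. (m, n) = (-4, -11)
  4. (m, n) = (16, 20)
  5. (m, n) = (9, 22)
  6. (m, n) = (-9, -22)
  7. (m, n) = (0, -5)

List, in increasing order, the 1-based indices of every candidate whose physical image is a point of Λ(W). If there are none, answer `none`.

Compute τ' = (2−√8)/2 = -0.414214, so π⊥(m,n) = m -0.414214·n.
[1] lift (11,24): star map gives 1.058875; window check 0.5 ≤ 1.058875 < 1.5 is true → IN Λ
[2] lift (-4,-13): star map gives 1.384776; window check 0.5 ≤ 1.384776 < 1.5 is true → IN Λ
[3] lift (-4,-11): star map gives 0.556349; window check 0.5 ≤ 0.556349 < 1.5 is true → IN Λ
[4] lift (16,20): star map gives 7.715729; window check 0.5 ≤ 7.715729 < 1.5 is false → out
[5] lift (9,22): star map gives -0.112698; window check 0.5 ≤ -0.112698 < 1.5 is false → out
[6] lift (-9,-22): star map gives 0.112698; window check 0.5 ≤ 0.112698 < 1.5 is false → out
[7] lift (0,-5): star map gives 2.071068; window check 0.5 ≤ 2.071068 < 1.5 is false → out

1, 2, 3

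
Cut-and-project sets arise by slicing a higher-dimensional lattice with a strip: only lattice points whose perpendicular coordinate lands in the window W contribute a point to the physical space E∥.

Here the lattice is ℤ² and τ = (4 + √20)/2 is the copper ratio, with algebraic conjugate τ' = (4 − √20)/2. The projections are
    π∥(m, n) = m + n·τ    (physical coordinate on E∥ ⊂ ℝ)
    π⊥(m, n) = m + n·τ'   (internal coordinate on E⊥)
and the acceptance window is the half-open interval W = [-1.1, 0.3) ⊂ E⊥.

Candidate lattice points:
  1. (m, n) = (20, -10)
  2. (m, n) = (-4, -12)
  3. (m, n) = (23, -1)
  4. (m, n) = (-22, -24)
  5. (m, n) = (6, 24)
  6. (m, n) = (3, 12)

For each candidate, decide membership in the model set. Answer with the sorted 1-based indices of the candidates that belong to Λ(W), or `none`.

6

τ' = (4−√20)/2 ≈ -0.23607.
[1] lift (20,-10): star map gives 22.36068; window check -1.1 ≤ 22.36068 < 0.3 is false → out
[2] lift (-4,-12): star map gives -1.16718; window check -1.1 ≤ -1.16718 < 0.3 is false → out
[3] lift (23,-1): star map gives 23.23607; window check -1.1 ≤ 23.23607 < 0.3 is false → out
[4] lift (-22,-24): star map gives -16.33437; window check -1.1 ≤ -16.33437 < 0.3 is false → out
[5] lift (6,24): star map gives 0.33437; window check -1.1 ≤ 0.33437 < 0.3 is false → out
[6] lift (3,12): star map gives 0.16718; window check -1.1 ≤ 0.16718 < 0.3 is true → IN Λ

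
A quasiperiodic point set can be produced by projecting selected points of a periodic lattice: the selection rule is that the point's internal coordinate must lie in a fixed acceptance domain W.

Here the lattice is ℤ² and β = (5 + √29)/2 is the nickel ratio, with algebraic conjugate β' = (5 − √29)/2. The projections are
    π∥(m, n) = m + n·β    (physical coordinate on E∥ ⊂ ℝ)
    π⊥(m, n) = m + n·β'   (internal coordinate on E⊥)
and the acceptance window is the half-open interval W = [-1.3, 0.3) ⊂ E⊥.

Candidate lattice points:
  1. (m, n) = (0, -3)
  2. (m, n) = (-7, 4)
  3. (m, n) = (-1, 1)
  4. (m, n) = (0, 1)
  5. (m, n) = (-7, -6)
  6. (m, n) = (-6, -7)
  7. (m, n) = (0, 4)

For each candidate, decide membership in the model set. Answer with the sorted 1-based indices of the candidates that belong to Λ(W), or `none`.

3, 4, 7

β' = (5−√29)/2 ≈ -0.19258.
candidate 1: (m,n)=(0,-3) → π∥ = 0-3·β ≈ -15.57775, π⊥ = 0-3·β' ≈ 0.57775 ∉ [-1.3, 0.3) ⇒ out
candidate 2: (m,n)=(-7,4) → π∥ = -7+4·β ≈ 13.77033, π⊥ = -7+4·β' ≈ -7.77033 ∉ [-1.3, 0.3) ⇒ out
candidate 3: (m,n)=(-1,1) → π∥ = -1+1·β ≈ 4.19258, π⊥ = -1+1·β' ≈ -1.19258 ∈ [-1.3, 0.3) ⇒ IN Λ
candidate 4: (m,n)=(0,1) → π∥ = 0+1·β ≈ 5.19258, π⊥ = 0+1·β' ≈ -0.19258 ∈ [-1.3, 0.3) ⇒ IN Λ
candidate 5: (m,n)=(-7,-6) → π∥ = -7-6·β ≈ -38.15549, π⊥ = -7-6·β' ≈ -5.84451 ∉ [-1.3, 0.3) ⇒ out
candidate 6: (m,n)=(-6,-7) → π∥ = -6-7·β ≈ -42.34808, π⊥ = -6-7·β' ≈ -4.65192 ∉ [-1.3, 0.3) ⇒ out
candidate 7: (m,n)=(0,4) → π∥ = 0+4·β ≈ 20.77033, π⊥ = 0+4·β' ≈ -0.77033 ∈ [-1.3, 0.3) ⇒ IN Λ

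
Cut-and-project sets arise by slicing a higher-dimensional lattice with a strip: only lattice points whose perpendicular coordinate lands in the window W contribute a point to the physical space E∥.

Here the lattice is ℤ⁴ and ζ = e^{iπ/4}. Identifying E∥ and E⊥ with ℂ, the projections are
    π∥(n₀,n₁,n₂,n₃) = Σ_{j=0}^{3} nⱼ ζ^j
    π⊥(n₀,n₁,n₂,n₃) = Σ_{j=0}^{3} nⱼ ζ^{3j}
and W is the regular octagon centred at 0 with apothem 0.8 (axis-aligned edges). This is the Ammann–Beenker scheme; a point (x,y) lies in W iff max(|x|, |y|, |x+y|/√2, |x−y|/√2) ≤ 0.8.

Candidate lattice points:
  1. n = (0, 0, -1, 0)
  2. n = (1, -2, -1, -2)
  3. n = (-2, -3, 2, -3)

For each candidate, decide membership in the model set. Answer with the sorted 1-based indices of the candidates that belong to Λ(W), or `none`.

none

Internal map: ζ^{3j} for j=0..3 gives (1,0), (−√2/2,√2/2), (0,−1), (√2/2,√2/2).
#1 (0, 0, -1, 0): internal (0.0000, 1.0000); octagon support 1.0000 vs apothem 0.8 → ∉ W
#2 (1, -2, -1, -2): internal (1.0000, -1.8284); octagon support 2.0000 vs apothem 0.8 → ∉ W
#3 (-2, -3, 2, -3): internal (-2.0000, -6.2426); octagon support 6.2426 vs apothem 0.8 → ∉ W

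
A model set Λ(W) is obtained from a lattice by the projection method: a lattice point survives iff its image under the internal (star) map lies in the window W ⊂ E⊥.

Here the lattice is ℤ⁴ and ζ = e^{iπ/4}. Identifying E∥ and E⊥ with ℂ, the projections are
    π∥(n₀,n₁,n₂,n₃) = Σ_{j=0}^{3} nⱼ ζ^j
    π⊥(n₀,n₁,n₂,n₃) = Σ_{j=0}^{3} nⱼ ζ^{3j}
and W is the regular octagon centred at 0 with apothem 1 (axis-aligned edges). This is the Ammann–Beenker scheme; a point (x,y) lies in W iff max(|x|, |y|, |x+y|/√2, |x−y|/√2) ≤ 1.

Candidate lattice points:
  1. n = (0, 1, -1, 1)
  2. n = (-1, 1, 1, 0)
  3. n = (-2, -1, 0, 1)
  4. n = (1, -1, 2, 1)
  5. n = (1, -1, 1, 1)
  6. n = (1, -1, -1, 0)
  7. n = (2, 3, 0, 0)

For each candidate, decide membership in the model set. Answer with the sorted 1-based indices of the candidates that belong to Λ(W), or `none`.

With ζ = e^{iπ/4} the internal vectors are ζ^0,ζ^3,ζ^6,ζ^9.
#1 (0, 1, -1, 1): internal (0.00000, 2.41421); octagon support 2.41421 vs apothem 1 → ∉ W
#2 (-1, 1, 1, 0): internal (-1.70711, -0.29289); octagon support 1.70711 vs apothem 1 → ∉ W
#3 (-2, -1, 0, 1): internal (-0.58579, 0.00000); octagon support 0.58579 vs apothem 1 → ∈ W
#4 (1, -1, 2, 1): internal (2.41421, -2.00000); octagon support 3.12132 vs apothem 1 → ∉ W
#5 (1, -1, 1, 1): internal (2.41421, -1.00000); octagon support 2.41421 vs apothem 1 → ∉ W
#6 (1, -1, -1, 0): internal (1.70711, 0.29289); octagon support 1.70711 vs apothem 1 → ∉ W
#7 (2, 3, 0, 0): internal (-0.12132, 2.12132); octagon support 2.12132 vs apothem 1 → ∉ W

3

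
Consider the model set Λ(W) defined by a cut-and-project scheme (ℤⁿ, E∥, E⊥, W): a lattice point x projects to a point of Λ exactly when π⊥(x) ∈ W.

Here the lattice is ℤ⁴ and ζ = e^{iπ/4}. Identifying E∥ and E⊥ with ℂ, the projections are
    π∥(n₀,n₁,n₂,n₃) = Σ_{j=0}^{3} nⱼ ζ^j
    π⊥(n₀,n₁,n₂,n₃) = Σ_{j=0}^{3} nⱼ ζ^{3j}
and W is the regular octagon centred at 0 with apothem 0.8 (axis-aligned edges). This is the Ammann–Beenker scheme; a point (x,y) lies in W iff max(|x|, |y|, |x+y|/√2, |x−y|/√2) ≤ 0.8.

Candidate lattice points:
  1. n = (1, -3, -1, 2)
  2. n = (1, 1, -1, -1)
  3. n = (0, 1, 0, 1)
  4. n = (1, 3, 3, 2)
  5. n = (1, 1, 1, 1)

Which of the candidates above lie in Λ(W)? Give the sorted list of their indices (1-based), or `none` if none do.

With ζ = e^{iπ/4} the internal vectors are ζ^0,ζ^3,ζ^6,ζ^9.
candidate 1: n = (1, -3, -1, 2) → π⊥ ≈ (+4.5355, +0.2929); max(|x|,|y|,|x±y|/√2) = 4.5355 > 0.8 ⇒ ∉ W
candidate 2: n = (1, 1, -1, -1) → π⊥ ≈ (-0.4142, +1.0000); max(|x|,|y|,|x±y|/√2) = 1.0000 > 0.8 ⇒ ∉ W
candidate 3: n = (0, 1, 0, 1) → π⊥ ≈ (+0.0000, +1.4142); max(|x|,|y|,|x±y|/√2) = 1.4142 > 0.8 ⇒ ∉ W
candidate 4: n = (1, 3, 3, 2) → π⊥ ≈ (+0.2929, +0.5355); max(|x|,|y|,|x±y|/√2) = 0.5858 ≤ 0.8 ⇒ ∈ W
candidate 5: n = (1, 1, 1, 1) → π⊥ ≈ (+1.0000, +0.4142); max(|x|,|y|,|x±y|/√2) = 1.0000 > 0.8 ⇒ ∉ W

4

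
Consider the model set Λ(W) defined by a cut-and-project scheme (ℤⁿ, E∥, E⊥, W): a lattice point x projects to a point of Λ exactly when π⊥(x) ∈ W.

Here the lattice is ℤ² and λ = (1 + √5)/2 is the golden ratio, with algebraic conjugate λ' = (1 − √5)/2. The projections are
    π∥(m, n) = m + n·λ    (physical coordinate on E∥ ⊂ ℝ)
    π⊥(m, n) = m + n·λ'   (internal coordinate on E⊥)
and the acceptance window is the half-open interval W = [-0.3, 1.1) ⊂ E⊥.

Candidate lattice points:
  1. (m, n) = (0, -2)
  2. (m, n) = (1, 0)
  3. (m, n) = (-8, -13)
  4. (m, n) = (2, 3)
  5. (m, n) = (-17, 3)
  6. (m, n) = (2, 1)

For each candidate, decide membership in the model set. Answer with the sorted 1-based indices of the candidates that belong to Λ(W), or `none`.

Numerically λ ≈ 1.6180 and λ' = −1/λ ≈ -0.6180.
#1 (0,-2): internal coord 0 + (-2)·λ' = +1.2361; +1.2361 ∉ [-0.3, 1.1) → out
#2 (1,0): internal coord 1 + (0)·λ' = +1.0000; +1.0000 ∈ [-0.3, 1.1) → IN Λ
#3 (-8,-13): internal coord -8 + (-13)·λ' = +0.0344; +0.0344 ∈ [-0.3, 1.1) → IN Λ
#4 (2,3): internal coord 2 + (3)·λ' = +0.1459; +0.1459 ∈ [-0.3, 1.1) → IN Λ
#5 (-17,3): internal coord -17 + (3)·λ' = -18.8541; -18.8541 ∉ [-0.3, 1.1) → out
#6 (2,1): internal coord 2 + (1)·λ' = +1.3820; +1.3820 ∉ [-0.3, 1.1) → out

2, 3, 4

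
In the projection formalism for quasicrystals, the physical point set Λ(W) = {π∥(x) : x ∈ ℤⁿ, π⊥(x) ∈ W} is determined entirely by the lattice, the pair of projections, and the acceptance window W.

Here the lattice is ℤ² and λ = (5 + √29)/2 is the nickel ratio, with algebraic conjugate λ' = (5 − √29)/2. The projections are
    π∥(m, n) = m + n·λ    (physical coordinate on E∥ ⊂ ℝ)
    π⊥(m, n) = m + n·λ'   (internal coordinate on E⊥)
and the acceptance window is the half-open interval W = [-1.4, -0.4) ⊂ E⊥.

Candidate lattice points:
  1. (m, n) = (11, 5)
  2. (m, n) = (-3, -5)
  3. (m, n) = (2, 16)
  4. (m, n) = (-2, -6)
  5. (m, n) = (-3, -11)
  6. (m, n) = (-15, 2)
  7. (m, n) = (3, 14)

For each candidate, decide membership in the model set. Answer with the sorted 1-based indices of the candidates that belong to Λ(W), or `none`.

Compute λ' = (5−√29)/2 = -0.19258, so π⊥(m,n) = m -0.19258·n.
#1 (11,5): internal coord 11 + (5)·λ' = +10.03709; +10.03709 ∉ [-1.4, -0.4) → out
#2 (-3,-5): internal coord -3 + (-5)·λ' = -2.03709; -2.03709 ∉ [-1.4, -0.4) → out
#3 (2,16): internal coord 2 + (16)·λ' = -1.08132; -1.08132 ∈ [-1.4, -0.4) → IN Λ
#4 (-2,-6): internal coord -2 + (-6)·λ' = -0.84451; -0.84451 ∈ [-1.4, -0.4) → IN Λ
#5 (-3,-11): internal coord -3 + (-11)·λ' = -0.88159; -0.88159 ∈ [-1.4, -0.4) → IN Λ
#6 (-15,2): internal coord -15 + (2)·λ' = -15.38516; -15.38516 ∉ [-1.4, -0.4) → out
#7 (3,14): internal coord 3 + (14)·λ' = +0.30385; +0.30385 ∉ [-1.4, -0.4) → out

3, 4, 5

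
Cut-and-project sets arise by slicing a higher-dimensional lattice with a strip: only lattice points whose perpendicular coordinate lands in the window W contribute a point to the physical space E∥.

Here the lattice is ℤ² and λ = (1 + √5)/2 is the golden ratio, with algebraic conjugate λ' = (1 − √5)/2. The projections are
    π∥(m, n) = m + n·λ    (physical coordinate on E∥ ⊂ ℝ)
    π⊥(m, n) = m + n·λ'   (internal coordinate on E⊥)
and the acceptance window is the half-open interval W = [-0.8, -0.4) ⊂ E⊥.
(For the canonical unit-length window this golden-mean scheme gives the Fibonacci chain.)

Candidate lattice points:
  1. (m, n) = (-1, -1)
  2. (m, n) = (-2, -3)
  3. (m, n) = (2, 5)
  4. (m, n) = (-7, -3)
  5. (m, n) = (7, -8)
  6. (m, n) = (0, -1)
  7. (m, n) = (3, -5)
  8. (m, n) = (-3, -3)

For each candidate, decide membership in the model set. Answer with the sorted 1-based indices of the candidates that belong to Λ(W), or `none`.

none

Compute λ' = (1−√5)/2 = -0.61803, so π⊥(m,n) = m -0.61803·n.
#1 (-1,-1): internal coord -1 + (-1)·λ' = -0.38197; -0.38197 ∉ [-0.8, -0.4) → out
#2 (-2,-3): internal coord -2 + (-3)·λ' = -0.14590; -0.14590 ∉ [-0.8, -0.4) → out
#3 (2,5): internal coord 2 + (5)·λ' = -1.09017; -1.09017 ∉ [-0.8, -0.4) → out
#4 (-7,-3): internal coord -7 + (-3)·λ' = -5.14590; -5.14590 ∉ [-0.8, -0.4) → out
#5 (7,-8): internal coord 7 + (-8)·λ' = +11.94427; +11.94427 ∉ [-0.8, -0.4) → out
#6 (0,-1): internal coord 0 + (-1)·λ' = +0.61803; +0.61803 ∉ [-0.8, -0.4) → out
#7 (3,-5): internal coord 3 + (-5)·λ' = +6.09017; +6.09017 ∉ [-0.8, -0.4) → out
#8 (-3,-3): internal coord -3 + (-3)·λ' = -1.14590; -1.14590 ∉ [-0.8, -0.4) → out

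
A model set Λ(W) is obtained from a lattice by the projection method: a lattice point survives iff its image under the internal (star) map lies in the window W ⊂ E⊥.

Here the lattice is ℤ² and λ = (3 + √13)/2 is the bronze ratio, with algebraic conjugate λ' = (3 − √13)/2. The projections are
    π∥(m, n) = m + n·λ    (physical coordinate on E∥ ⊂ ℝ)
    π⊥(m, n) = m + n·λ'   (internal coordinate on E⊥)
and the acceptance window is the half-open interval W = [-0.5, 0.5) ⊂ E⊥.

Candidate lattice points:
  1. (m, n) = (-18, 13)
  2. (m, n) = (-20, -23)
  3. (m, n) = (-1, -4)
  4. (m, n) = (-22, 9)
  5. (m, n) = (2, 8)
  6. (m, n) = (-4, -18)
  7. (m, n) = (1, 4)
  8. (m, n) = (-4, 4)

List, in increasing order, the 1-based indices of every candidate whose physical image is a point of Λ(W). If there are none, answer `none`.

Compute λ' = (3−√13)/2 = -0.30278, so π⊥(m,n) = m -0.30278·n.
candidate 1: (m,n)=(-18,13) → π∥ = -18+13·λ ≈ 24.93608, π⊥ = -18+13·λ' ≈ -21.93608 ∉ [-0.5, 0.5) ⇒ out
candidate 2: (m,n)=(-20,-23) → π∥ = -20-23·λ ≈ -95.96384, π⊥ = -20-23·λ' ≈ -13.03616 ∉ [-0.5, 0.5) ⇒ out
candidate 3: (m,n)=(-1,-4) → π∥ = -1-4·λ ≈ -14.21110, π⊥ = -1-4·λ' ≈ 0.21110 ∈ [-0.5, 0.5) ⇒ IN Λ
candidate 4: (m,n)=(-22,9) → π∥ = -22+9·λ ≈ 7.72498, π⊥ = -22+9·λ' ≈ -24.72498 ∉ [-0.5, 0.5) ⇒ out
candidate 5: (m,n)=(2,8) → π∥ = 2+8·λ ≈ 28.42221, π⊥ = 2+8·λ' ≈ -0.42221 ∈ [-0.5, 0.5) ⇒ IN Λ
candidate 6: (m,n)=(-4,-18) → π∥ = -4-18·λ ≈ -63.44996, π⊥ = -4-18·λ' ≈ 1.44996 ∉ [-0.5, 0.5) ⇒ out
candidate 7: (m,n)=(1,4) → π∥ = 1+4·λ ≈ 14.21110, π⊥ = 1+4·λ' ≈ -0.21110 ∈ [-0.5, 0.5) ⇒ IN Λ
candidate 8: (m,n)=(-4,4) → π∥ = -4+4·λ ≈ 9.21110, π⊥ = -4+4·λ' ≈ -5.21110 ∉ [-0.5, 0.5) ⇒ out

3, 5, 7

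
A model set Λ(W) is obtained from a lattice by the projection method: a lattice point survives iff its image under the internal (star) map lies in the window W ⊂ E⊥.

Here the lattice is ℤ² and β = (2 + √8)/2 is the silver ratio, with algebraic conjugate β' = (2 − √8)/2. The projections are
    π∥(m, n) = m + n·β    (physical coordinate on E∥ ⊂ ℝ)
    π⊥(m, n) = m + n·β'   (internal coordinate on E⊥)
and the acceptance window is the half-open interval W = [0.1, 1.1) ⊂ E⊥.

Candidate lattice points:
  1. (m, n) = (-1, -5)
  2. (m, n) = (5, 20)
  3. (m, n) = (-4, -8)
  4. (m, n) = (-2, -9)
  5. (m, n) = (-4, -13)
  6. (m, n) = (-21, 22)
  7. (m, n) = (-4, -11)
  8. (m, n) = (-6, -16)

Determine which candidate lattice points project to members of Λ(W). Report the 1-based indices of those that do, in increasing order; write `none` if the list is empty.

Compute β' = (2−√8)/2 = -0.414214, so π⊥(m,n) = m -0.414214·n.
candidate 1: (m,n)=(-1,-5) → π∥ = -1-5·β ≈ -13.071068, π⊥ = -1-5·β' ≈ 1.071068 ∈ [0.1, 1.1) ⇒ IN Λ
candidate 2: (m,n)=(5,20) → π∥ = 5+20·β ≈ 53.284271, π⊥ = 5+20·β' ≈ -3.284271 ∉ [0.1, 1.1) ⇒ out
candidate 3: (m,n)=(-4,-8) → π∥ = -4-8·β ≈ -23.313708, π⊥ = -4-8·β' ≈ -0.686292 ∉ [0.1, 1.1) ⇒ out
candidate 4: (m,n)=(-2,-9) → π∥ = -2-9·β ≈ -23.727922, π⊥ = -2-9·β' ≈ 1.727922 ∉ [0.1, 1.1) ⇒ out
candidate 5: (m,n)=(-4,-13) → π∥ = -4-13·β ≈ -35.384776, π⊥ = -4-13·β' ≈ 1.384776 ∉ [0.1, 1.1) ⇒ out
candidate 6: (m,n)=(-21,22) → π∥ = -21+22·β ≈ 32.112698, π⊥ = -21+22·β' ≈ -30.112698 ∉ [0.1, 1.1) ⇒ out
candidate 7: (m,n)=(-4,-11) → π∥ = -4-11·β ≈ -30.556349, π⊥ = -4-11·β' ≈ 0.556349 ∈ [0.1, 1.1) ⇒ IN Λ
candidate 8: (m,n)=(-6,-16) → π∥ = -6-16·β ≈ -44.627417, π⊥ = -6-16·β' ≈ 0.627417 ∈ [0.1, 1.1) ⇒ IN Λ

1, 7, 8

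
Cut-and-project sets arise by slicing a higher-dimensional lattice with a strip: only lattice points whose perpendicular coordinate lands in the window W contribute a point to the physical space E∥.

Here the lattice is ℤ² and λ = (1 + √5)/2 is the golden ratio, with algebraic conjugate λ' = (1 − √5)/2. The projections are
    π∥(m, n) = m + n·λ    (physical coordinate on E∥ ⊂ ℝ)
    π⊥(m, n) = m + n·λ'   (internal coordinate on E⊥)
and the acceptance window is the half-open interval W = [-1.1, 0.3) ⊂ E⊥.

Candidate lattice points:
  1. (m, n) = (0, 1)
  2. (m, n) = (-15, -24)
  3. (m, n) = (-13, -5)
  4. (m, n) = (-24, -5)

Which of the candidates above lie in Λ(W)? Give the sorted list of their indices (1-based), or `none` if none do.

1, 2

λ' = (1−√5)/2 ≈ -0.6180.
#1 (0,1): internal coord 0 + (1)·λ' = -0.6180; -0.6180 ∈ [-1.1, 0.3) → IN Λ
#2 (-15,-24): internal coord -15 + (-24)·λ' = -0.1672; -0.1672 ∈ [-1.1, 0.3) → IN Λ
#3 (-13,-5): internal coord -13 + (-5)·λ' = -9.9098; -9.9098 ∉ [-1.1, 0.3) → out
#4 (-24,-5): internal coord -24 + (-5)·λ' = -20.9098; -20.9098 ∉ [-1.1, 0.3) → out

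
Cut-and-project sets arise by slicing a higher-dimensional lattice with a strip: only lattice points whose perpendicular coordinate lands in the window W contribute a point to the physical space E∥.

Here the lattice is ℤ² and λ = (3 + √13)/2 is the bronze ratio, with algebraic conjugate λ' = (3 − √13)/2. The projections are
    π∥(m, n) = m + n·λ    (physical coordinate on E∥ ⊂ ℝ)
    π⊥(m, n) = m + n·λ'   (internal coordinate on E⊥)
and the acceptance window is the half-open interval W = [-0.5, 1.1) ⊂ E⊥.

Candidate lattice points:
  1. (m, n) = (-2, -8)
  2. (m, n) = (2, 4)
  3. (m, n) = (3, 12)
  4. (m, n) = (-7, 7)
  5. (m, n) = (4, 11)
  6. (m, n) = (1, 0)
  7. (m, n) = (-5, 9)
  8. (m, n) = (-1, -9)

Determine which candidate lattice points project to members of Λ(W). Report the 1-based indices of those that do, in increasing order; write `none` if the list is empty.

1, 2, 5, 6

λ' = (3−√13)/2 ≈ -0.3028.
candidate 1: (m,n)=(-2,-8) → π∥ = -2-8·λ ≈ -28.4222, π⊥ = -2-8·λ' ≈ 0.4222 ∈ [-0.5, 1.1) ⇒ IN Λ
candidate 2: (m,n)=(2,4) → π∥ = 2+4·λ ≈ 15.2111, π⊥ = 2+4·λ' ≈ 0.7889 ∈ [-0.5, 1.1) ⇒ IN Λ
candidate 3: (m,n)=(3,12) → π∥ = 3+12·λ ≈ 42.6333, π⊥ = 3+12·λ' ≈ -0.6333 ∉ [-0.5, 1.1) ⇒ out
candidate 4: (m,n)=(-7,7) → π∥ = -7+7·λ ≈ 16.1194, π⊥ = -7+7·λ' ≈ -9.1194 ∉ [-0.5, 1.1) ⇒ out
candidate 5: (m,n)=(4,11) → π∥ = 4+11·λ ≈ 40.3305, π⊥ = 4+11·λ' ≈ 0.6695 ∈ [-0.5, 1.1) ⇒ IN Λ
candidate 6: (m,n)=(1,0) → π∥ = 1+0·λ ≈ 1.0000, π⊥ = 1+0·λ' ≈ 1.0000 ∈ [-0.5, 1.1) ⇒ IN Λ
candidate 7: (m,n)=(-5,9) → π∥ = -5+9·λ ≈ 24.7250, π⊥ = -5+9·λ' ≈ -7.7250 ∉ [-0.5, 1.1) ⇒ out
candidate 8: (m,n)=(-1,-9) → π∥ = -1-9·λ ≈ -30.7250, π⊥ = -1-9·λ' ≈ 1.7250 ∉ [-0.5, 1.1) ⇒ out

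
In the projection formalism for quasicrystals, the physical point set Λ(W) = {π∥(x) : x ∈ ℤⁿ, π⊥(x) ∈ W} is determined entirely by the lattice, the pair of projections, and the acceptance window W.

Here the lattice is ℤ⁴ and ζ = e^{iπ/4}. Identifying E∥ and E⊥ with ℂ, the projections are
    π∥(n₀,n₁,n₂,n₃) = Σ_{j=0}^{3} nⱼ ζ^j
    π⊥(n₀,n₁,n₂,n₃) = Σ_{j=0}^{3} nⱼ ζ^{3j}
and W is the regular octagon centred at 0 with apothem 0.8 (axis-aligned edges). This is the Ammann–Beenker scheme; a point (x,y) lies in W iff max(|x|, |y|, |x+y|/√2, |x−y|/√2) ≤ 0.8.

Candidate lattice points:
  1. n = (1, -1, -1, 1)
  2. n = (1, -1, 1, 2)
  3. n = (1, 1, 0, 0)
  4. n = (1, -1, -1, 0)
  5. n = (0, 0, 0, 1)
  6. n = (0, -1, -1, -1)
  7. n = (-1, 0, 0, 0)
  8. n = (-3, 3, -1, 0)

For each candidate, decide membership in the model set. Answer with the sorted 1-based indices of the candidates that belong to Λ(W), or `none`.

3, 6

π⊥(n) = n₀ + n₁ζ³ + n₂ζ⁶ + n₃ζ⁹ where ζ = e^{iπ/4}.
#1 (1, -1, -1, 1): internal (2.414214, 1.000000); octagon support 2.414214 vs apothem 0.8 → ∉ W
#2 (1, -1, 1, 2): internal (3.121320, -0.292893); octagon support 3.121320 vs apothem 0.8 → ∉ W
#3 (1, 1, 0, 0): internal (0.292893, 0.707107); octagon support 0.707107 vs apothem 0.8 → ∈ W
#4 (1, -1, -1, 0): internal (1.707107, 0.292893); octagon support 1.707107 vs apothem 0.8 → ∉ W
#5 (0, 0, 0, 1): internal (0.707107, 0.707107); octagon support 1.000000 vs apothem 0.8 → ∉ W
#6 (0, -1, -1, -1): internal (0.000000, -0.414214); octagon support 0.414214 vs apothem 0.8 → ∈ W
#7 (-1, 0, 0, 0): internal (-1.000000, 0.000000); octagon support 1.000000 vs apothem 0.8 → ∉ W
#8 (-3, 3, -1, 0): internal (-5.121320, 3.121320); octagon support 5.828427 vs apothem 0.8 → ∉ W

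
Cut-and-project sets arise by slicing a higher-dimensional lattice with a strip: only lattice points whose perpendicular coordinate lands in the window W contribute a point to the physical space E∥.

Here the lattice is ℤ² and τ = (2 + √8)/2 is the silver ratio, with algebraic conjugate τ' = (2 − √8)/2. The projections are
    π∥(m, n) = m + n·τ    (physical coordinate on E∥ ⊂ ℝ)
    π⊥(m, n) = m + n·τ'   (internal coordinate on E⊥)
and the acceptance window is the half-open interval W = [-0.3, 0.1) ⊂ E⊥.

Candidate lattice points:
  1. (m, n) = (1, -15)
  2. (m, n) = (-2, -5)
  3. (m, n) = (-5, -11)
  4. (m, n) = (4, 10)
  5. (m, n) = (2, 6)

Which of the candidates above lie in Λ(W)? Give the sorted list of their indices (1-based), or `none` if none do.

2, 4

Numerically τ ≈ 2.414214 and τ' = −1/τ ≈ -0.414214.
[1] lift (1,-15): star map gives 7.213203; window check -0.3 ≤ 7.213203 < 0.1 is false → out
[2] lift (-2,-5): star map gives 0.071068; window check -0.3 ≤ 0.071068 < 0.1 is true → IN Λ
[3] lift (-5,-11): star map gives -0.443651; window check -0.3 ≤ -0.443651 < 0.1 is false → out
[4] lift (4,10): star map gives -0.142136; window check -0.3 ≤ -0.142136 < 0.1 is true → IN Λ
[5] lift (2,6): star map gives -0.485281; window check -0.3 ≤ -0.485281 < 0.1 is false → out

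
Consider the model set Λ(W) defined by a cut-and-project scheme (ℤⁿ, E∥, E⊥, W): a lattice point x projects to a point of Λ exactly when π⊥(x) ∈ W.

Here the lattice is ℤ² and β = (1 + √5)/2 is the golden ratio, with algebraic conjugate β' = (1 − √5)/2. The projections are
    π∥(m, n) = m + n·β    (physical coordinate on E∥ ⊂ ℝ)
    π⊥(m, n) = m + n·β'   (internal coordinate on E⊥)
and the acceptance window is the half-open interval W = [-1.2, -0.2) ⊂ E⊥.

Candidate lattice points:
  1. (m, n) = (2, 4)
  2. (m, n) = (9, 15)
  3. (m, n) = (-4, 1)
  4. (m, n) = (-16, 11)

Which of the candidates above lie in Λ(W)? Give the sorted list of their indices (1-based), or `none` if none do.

Compute β' = (1−√5)/2 = -0.618034, so π⊥(m,n) = m -0.618034·n.
candidate 1: (m,n)=(2,4) → π∥ = 2+4·β ≈ 8.472136, π⊥ = 2+4·β' ≈ -0.472136 ∈ [-1.2, -0.2) ⇒ IN Λ
candidate 2: (m,n)=(9,15) → π∥ = 9+15·β ≈ 33.270510, π⊥ = 9+15·β' ≈ -0.270510 ∈ [-1.2, -0.2) ⇒ IN Λ
candidate 3: (m,n)=(-4,1) → π∥ = -4+1·β ≈ -2.381966, π⊥ = -4+1·β' ≈ -4.618034 ∉ [-1.2, -0.2) ⇒ out
candidate 4: (m,n)=(-16,11) → π∥ = -16+11·β ≈ 1.798374, π⊥ = -16+11·β' ≈ -22.798374 ∉ [-1.2, -0.2) ⇒ out

1, 2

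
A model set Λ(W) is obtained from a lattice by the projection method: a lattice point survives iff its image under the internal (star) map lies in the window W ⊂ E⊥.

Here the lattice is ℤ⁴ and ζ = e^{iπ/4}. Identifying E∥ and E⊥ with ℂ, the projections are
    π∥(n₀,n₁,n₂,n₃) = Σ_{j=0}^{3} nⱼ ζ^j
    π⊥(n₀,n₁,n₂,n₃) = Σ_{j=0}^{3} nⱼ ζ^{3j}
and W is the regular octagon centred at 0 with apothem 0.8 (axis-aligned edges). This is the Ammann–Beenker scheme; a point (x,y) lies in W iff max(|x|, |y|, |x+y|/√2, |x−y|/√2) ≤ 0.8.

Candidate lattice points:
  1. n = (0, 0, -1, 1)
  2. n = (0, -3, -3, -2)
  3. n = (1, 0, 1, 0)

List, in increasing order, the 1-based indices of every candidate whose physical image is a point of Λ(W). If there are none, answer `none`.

With ζ = e^{iπ/4} the internal vectors are ζ^0,ζ^3,ζ^6,ζ^9.
candidate 1: n = (0, 0, -1, 1) → π⊥ ≈ (+0.7071, +1.7071); max(|x|,|y|,|x±y|/√2) = 1.7071 > 0.8 ⇒ ∉ W
candidate 2: n = (0, -3, -3, -2) → π⊥ ≈ (+0.7071, -0.5355); max(|x|,|y|,|x±y|/√2) = 0.8787 > 0.8 ⇒ ∉ W
candidate 3: n = (1, 0, 1, 0) → π⊥ ≈ (+1.0000, -1.0000); max(|x|,|y|,|x±y|/√2) = 1.4142 > 0.8 ⇒ ∉ W

none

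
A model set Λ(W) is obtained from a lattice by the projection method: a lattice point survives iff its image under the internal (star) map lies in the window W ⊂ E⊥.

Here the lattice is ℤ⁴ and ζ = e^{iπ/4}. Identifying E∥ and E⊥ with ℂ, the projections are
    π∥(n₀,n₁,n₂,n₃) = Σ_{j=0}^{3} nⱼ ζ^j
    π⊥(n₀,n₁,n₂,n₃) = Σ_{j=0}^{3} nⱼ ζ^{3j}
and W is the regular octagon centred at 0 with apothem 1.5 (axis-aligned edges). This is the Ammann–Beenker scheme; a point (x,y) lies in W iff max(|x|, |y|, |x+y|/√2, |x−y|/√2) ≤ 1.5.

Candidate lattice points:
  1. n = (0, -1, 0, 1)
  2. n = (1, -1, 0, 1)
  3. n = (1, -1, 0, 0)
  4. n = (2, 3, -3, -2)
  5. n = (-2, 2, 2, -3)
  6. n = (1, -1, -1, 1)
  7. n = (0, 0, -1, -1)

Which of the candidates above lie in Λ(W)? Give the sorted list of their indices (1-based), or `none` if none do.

1, 7

Internal map: ζ^{3j} for j=0..3 gives (1,0), (−√2/2,√2/2), (0,−1), (√2/2,√2/2).
candidate 1: n = (0, -1, 0, 1) → π⊥ ≈ (+1.41421, +0.00000); max(|x|,|y|,|x±y|/√2) = 1.41421 ≤ 1.5 ⇒ ∈ W
candidate 2: n = (1, -1, 0, 1) → π⊥ ≈ (+2.41421, +0.00000); max(|x|,|y|,|x±y|/√2) = 2.41421 > 1.5 ⇒ ∉ W
candidate 3: n = (1, -1, 0, 0) → π⊥ ≈ (+1.70711, -0.70711); max(|x|,|y|,|x±y|/√2) = 1.70711 > 1.5 ⇒ ∉ W
candidate 4: n = (2, 3, -3, -2) → π⊥ ≈ (-1.53553, +3.70711); max(|x|,|y|,|x±y|/√2) = 3.70711 > 1.5 ⇒ ∉ W
candidate 5: n = (-2, 2, 2, -3) → π⊥ ≈ (-5.53553, -2.70711); max(|x|,|y|,|x±y|/√2) = 5.82843 > 1.5 ⇒ ∉ W
candidate 6: n = (1, -1, -1, 1) → π⊥ ≈ (+2.41421, +1.00000); max(|x|,|y|,|x±y|/√2) = 2.41421 > 1.5 ⇒ ∉ W
candidate 7: n = (0, 0, -1, -1) → π⊥ ≈ (-0.70711, +0.29289); max(|x|,|y|,|x±y|/√2) = 0.70711 ≤ 1.5 ⇒ ∈ W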